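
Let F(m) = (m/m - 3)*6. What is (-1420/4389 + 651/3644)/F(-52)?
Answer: 2317241/191922192 ≈ 0.012074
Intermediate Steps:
F(m) = -12 (F(m) = (1 - 3)*6 = -2*6 = -12)
(-1420/4389 + 651/3644)/F(-52) = (-1420/4389 + 651/3644)/(-12) = (-1420*1/4389 + 651*(1/3644))*(-1/12) = (-1420/4389 + 651/3644)*(-1/12) = -2317241/15993516*(-1/12) = 2317241/191922192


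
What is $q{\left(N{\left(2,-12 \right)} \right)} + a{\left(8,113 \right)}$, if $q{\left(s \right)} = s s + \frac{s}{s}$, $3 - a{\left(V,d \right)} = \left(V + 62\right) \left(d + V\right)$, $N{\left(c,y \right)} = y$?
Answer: $-8322$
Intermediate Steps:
$a{\left(V,d \right)} = 3 - \left(62 + V\right) \left(V + d\right)$ ($a{\left(V,d \right)} = 3 - \left(V + 62\right) \left(d + V\right) = 3 - \left(62 + V\right) \left(V + d\right)$)
$q{\left(s \right)} = 1 + s^{2}$ ($q{\left(s \right)} = s^{2} + 1 = 1 + s^{2}$)
$q{\left(N{\left(2,-12 \right)} \right)} + a{\left(8,113 \right)} = \left(1 + \left(-12\right)^{2}\right) - \left(7563 + 904\right) = \left(1 + 144\right) - 8467 = 145 - 8467 = -8322$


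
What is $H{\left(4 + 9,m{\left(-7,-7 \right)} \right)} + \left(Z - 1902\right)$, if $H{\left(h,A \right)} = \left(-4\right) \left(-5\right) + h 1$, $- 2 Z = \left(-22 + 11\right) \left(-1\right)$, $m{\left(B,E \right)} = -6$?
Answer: $- \frac{3749}{2} \approx -1874.5$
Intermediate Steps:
$Z = - \frac{11}{2}$ ($Z = - \frac{\left(-22 + 11\right) \left(-1\right)}{2} = - \frac{\left(-11\right) \left(-1\right)}{2} = \left(- \frac{1}{2}\right) 11 = - \frac{11}{2} \approx -5.5$)
$H{\left(h,A \right)} = 20 + h$
$H{\left(4 + 9,m{\left(-7,-7 \right)} \right)} + \left(Z - 1902\right) = \left(20 + \left(4 + 9\right)\right) - \frac{3815}{2} = \left(20 + 13\right) - \frac{3815}{2} = 33 - \frac{3815}{2} = - \frac{3749}{2}$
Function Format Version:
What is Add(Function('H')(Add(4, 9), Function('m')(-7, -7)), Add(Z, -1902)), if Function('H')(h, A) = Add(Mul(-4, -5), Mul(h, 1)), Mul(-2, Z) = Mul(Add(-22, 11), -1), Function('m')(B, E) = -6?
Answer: Rational(-3749, 2) ≈ -1874.5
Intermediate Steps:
Z = Rational(-11, 2) (Z = Mul(Rational(-1, 2), Mul(Add(-22, 11), -1)) = Mul(Rational(-1, 2), Mul(-11, -1)) = Mul(Rational(-1, 2), 11) = Rational(-11, 2) ≈ -5.5000)
Function('H')(h, A) = Add(20, h)
Add(Function('H')(Add(4, 9), Function('m')(-7, -7)), Add(Z, -1902)) = Add(Add(20, Add(4, 9)), Add(Rational(-11, 2), -1902)) = Add(Add(20, 13), Rational(-3815, 2)) = Add(33, Rational(-3815, 2)) = Rational(-3749, 2)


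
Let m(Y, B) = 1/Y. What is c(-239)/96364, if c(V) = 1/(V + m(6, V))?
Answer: -3/69044806 ≈ -4.3450e-8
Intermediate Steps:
m(Y, B) = 1/Y
c(V) = 1/(⅙ + V) (c(V) = 1/(V + 1/6) = 1/(V + ⅙) = 1/(⅙ + V))
c(-239)/96364 = (6/(1 + 6*(-239)))/96364 = (6/(1 - 1434))*(1/96364) = (6/(-1433))*(1/96364) = (6*(-1/1433))*(1/96364) = -6/1433*1/96364 = -3/69044806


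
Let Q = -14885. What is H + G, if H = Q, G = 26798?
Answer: 11913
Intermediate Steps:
H = -14885
H + G = -14885 + 26798 = 11913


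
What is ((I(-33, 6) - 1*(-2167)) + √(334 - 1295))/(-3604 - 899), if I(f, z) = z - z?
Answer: -2167/4503 - 31*I/4503 ≈ -0.48123 - 0.0068843*I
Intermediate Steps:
I(f, z) = 0
((I(-33, 6) - 1*(-2167)) + √(334 - 1295))/(-3604 - 899) = ((0 - 1*(-2167)) + √(334 - 1295))/(-3604 - 899) = ((0 + 2167) + √(-961))/(-4503) = (2167 + 31*I)*(-1/4503) = -2167/4503 - 31*I/4503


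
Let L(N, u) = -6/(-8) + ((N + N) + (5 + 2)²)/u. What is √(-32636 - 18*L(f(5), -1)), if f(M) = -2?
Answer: I*√127358/2 ≈ 178.44*I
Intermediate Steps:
L(N, u) = ¾ + (49 + 2*N)/u (L(N, u) = -6*(-⅛) + (2*N + 7²)/u = ¾ + (2*N + 49)/u = ¾ + (49 + 2*N)/u)
√(-32636 - 18*L(f(5), -1)) = √(-32636 - 9*(196 + 3*(-1) + 8*(-2))/(2*(-1))) = √(-32636 - 9*(-1)*(196 - 3 - 16)/2) = √(-32636 - 9*(-1)*177/2) = √(-32636 - 18*(-177/4)) = √(-32636 + 1593/2) = √(-63679/2) = I*√127358/2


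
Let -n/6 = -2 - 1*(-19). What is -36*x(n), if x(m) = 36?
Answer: -1296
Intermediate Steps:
n = -102 (n = -6*(-2 - 1*(-19)) = -6*(-2 + 19) = -6*17 = -102)
-36*x(n) = -36*36 = -1296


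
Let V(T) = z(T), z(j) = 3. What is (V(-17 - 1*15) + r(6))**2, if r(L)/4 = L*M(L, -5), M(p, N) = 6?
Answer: 21609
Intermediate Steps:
V(T) = 3
r(L) = 24*L (r(L) = 4*(L*6) = 4*(6*L) = 24*L)
(V(-17 - 1*15) + r(6))**2 = (3 + 24*6)**2 = (3 + 144)**2 = 147**2 = 21609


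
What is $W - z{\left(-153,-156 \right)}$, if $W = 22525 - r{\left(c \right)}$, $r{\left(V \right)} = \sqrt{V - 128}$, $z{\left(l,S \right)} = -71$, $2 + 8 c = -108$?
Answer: $22596 - \frac{9 i \sqrt{7}}{2} \approx 22596.0 - 11.906 i$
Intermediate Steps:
$c = - \frac{55}{4}$ ($c = - \frac{1}{4} + \frac{1}{8} \left(-108\right) = - \frac{1}{4} - \frac{27}{2} = - \frac{55}{4} \approx -13.75$)
$r{\left(V \right)} = \sqrt{-128 + V}$
$W = 22525 - \frac{9 i \sqrt{7}}{2}$ ($W = 22525 - \sqrt{-128 - \frac{55}{4}} = 22525 - \sqrt{- \frac{567}{4}} = 22525 - \frac{9 i \sqrt{7}}{2} \approx 22525.0 - 11.906 i$)
$W - z{\left(-153,-156 \right)} = \left(22525 - \frac{9 i \sqrt{7}}{2}\right) - -71 = \left(22525 - \frac{9 i \sqrt{7}}{2}\right) + 71 = 22596 - \frac{9 i \sqrt{7}}{2}$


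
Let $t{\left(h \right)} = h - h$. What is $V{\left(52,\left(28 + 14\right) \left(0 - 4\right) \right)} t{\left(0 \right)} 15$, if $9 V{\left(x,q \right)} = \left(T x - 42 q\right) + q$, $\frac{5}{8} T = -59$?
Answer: $0$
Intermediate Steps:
$T = - \frac{472}{5}$ ($T = \frac{8}{5} \left(-59\right) = - \frac{472}{5} \approx -94.4$)
$t{\left(h \right)} = 0$
$V{\left(x,q \right)} = - \frac{472 x}{45} - \frac{41 q}{9}$ ($V{\left(x,q \right)} = \frac{\left(- \frac{472 x}{5} - 42 q\right) + q}{9} = \frac{\left(- 42 q - \frac{472 x}{5}\right) + q}{9} = \frac{- 41 q - \frac{472 x}{5}}{9} = - \frac{472 x}{45} - \frac{41 q}{9}$)
$V{\left(52,\left(28 + 14\right) \left(0 - 4\right) \right)} t{\left(0 \right)} 15 = \left(\left(- \frac{472}{45}\right) 52 - \frac{41 \left(28 + 14\right) \left(0 - 4\right)}{9}\right) 0 \cdot 15 = \left(- \frac{24544}{45} - \frac{41 \cdot 42 \left(-4\right)}{9}\right) 0 = \left(- \frac{24544}{45} - - \frac{2296}{3}\right) 0 = \left(- \frac{24544}{45} + \frac{2296}{3}\right) 0 = \frac{9896}{45} \cdot 0 = 0$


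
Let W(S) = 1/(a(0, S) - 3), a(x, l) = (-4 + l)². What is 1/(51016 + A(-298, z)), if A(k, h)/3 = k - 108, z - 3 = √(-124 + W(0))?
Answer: 1/49798 ≈ 2.0081e-5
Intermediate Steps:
W(S) = 1/(-3 + (-4 + S)²) (W(S) = 1/((-4 + S)² - 3) = 1/(-3 + (-4 + S)²))
z = 3 + 3*I*√2327/13 (z = 3 + √(-124 + 1/(-3 + (-4 + 0)²)) = 3 + √(-124 + 1/(-3 + (-4)²)) = 3 + √(-124 + 1/(-3 + 16)) = 3 + √(-124 + 1/13) = 3 + √(-1611/13) = 3 + 3*I*√2327/13 ≈ 3.0 + 11.132*I)
A(k, h) = -324 + 3*k (A(k, h) = 3*(k - 108) = 3*(-108 + k) = -324 + 3*k)
1/(51016 + A(-298, z)) = 1/(51016 + (-324 + 3*(-298))) = 1/(51016 + (-324 - 894)) = 1/(51016 - 1218) = 1/49798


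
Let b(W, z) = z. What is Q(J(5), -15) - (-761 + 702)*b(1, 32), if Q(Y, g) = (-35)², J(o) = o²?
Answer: 3113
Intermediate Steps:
Q(Y, g) = 1225
Q(J(5), -15) - (-761 + 702)*b(1, 32) = 1225 - (-761 + 702)*32 = 1225 - (-59)*32 = 1225 - 1*(-1888) = 1225 + 1888 = 3113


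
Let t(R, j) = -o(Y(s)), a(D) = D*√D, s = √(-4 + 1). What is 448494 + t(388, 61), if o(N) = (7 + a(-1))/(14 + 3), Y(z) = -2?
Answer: 7624391/17 + I/17 ≈ 4.4849e+5 + 0.058824*I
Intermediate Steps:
s = I*√3 (s = √(-3) = I*√3 ≈ 1.732*I)
a(D) = D^(3/2)
o(N) = 7/17 - I/17 (o(N) = (7 + (-1)^(3/2))/(14 + 3) = (7 - I)/17 = (7 - I)*(1/17) = 7/17 - I/17)
t(R, j) = -7/17 + I/17 (t(R, j) = -(7/17 - I/17) = -7/17 + I/17)
448494 + t(388, 61) = 448494 + (-7/17 + I/17) = 7624391/17 + I/17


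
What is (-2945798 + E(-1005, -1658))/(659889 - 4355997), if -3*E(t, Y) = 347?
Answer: 8837741/11088324 ≈ 0.79703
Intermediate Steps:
E(t, Y) = -347/3 (E(t, Y) = -⅓*347 = -347/3)
(-2945798 + E(-1005, -1658))/(659889 - 4355997) = (-2945798 - 347/3)/(659889 - 4355997) = -8837741/3/(-3696108) = -8837741/3*(-1/3696108) = 8837741/11088324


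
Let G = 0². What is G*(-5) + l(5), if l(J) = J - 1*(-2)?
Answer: 7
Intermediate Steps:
l(J) = 2 + J (l(J) = J + 2 = 2 + J)
G = 0
G*(-5) + l(5) = 0*(-5) + (2 + 5) = 0 + 7 = 7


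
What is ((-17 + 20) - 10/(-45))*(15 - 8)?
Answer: 203/9 ≈ 22.556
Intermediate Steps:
((-17 + 20) - 10/(-45))*(15 - 8) = (3 - 10*(-1/45))*7 = (3 + 2/9)*7 = (29/9)*7 = 203/9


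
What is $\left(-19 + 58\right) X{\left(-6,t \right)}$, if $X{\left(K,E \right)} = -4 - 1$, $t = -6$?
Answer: $-195$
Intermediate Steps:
$X{\left(K,E \right)} = -5$
$\left(-19 + 58\right) X{\left(-6,t \right)} = \left(-19 + 58\right) \left(-5\right) = 39 \left(-5\right) = -195$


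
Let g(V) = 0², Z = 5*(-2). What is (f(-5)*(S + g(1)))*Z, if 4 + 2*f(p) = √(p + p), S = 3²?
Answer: 180 - 45*I*√10 ≈ 180.0 - 142.3*I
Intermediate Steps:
Z = -10
g(V) = 0
S = 9
f(p) = -2 + √2*√p/2 (f(p) = -2 + √(p + p)/2 = -2 + √(2*p)/2 = -2 + (√2*√p)/2 = -2 + √2*√p/2)
(f(-5)*(S + g(1)))*Z = ((-2 + √2*√(-5)/2)*(9 + 0))*(-10) = ((-2 + √2*(I*√5)/2)*9)*(-10) = ((-2 + I*√10/2)*9)*(-10) = (-18 + 9*I*√10/2)*(-10) = 180 - 45*I*√10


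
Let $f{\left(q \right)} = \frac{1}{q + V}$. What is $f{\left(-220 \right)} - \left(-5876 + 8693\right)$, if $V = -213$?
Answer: $- \frac{1219762}{433} \approx -2817.0$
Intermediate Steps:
$f{\left(q \right)} = \frac{1}{-213 + q}$ ($f{\left(q \right)} = \frac{1}{q - 213} = \frac{1}{-213 + q}$)
$f{\left(-220 \right)} - \left(-5876 + 8693\right) = \frac{1}{-213 - 220} - \left(-5876 + 8693\right) = \frac{1}{-433} - 2817 = - \frac{1}{433} - 2817 = - \frac{1219762}{433}$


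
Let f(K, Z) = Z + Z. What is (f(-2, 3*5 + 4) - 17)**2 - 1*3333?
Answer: -2892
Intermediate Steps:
f(K, Z) = 2*Z
(f(-2, 3*5 + 4) - 17)**2 - 1*3333 = (2*(3*5 + 4) - 17)**2 - 1*3333 = (2*(15 + 4) - 17)**2 - 3333 = (2*19 - 17)**2 - 3333 = (38 - 17)**2 - 3333 = 21**2 - 3333 = 441 - 3333 = -2892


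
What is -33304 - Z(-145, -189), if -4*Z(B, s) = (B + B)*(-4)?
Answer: -33014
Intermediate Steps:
Z(B, s) = 2*B (Z(B, s) = -(B + B)*(-4)/4 = -2*B*(-4)/4 = -(-2)*B = 2*B)
-33304 - Z(-145, -189) = -33304 - 2*(-145) = -33304 - 1*(-290) = -33304 + 290 = -33014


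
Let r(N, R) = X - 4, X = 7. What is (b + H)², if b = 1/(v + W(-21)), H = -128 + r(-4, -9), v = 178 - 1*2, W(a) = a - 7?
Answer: 342213001/21904 ≈ 15623.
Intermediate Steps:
W(a) = -7 + a
r(N, R) = 3 (r(N, R) = 7 - 4 = 3)
v = 176 (v = 178 - 2 = 176)
H = -125 (H = -128 + 3 = -125)
b = 1/148 (b = 1/(176 + (-7 - 21)) = 1/(176 - 28) = 1/148 ≈ 0.0067568)
(b + H)² = (1/148 - 125)² = (-18499/148)² = 342213001/21904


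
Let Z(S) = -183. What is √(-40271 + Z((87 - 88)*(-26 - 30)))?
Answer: I*√40454 ≈ 201.13*I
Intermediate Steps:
√(-40271 + Z((87 - 88)*(-26 - 30))) = √(-40271 - 183) = √(-40454) = I*√40454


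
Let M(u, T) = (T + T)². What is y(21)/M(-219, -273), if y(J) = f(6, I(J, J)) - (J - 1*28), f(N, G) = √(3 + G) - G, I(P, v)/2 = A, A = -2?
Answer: 11/298116 + I/298116 ≈ 3.6898e-5 + 3.3544e-6*I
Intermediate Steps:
M(u, T) = 4*T² (M(u, T) = (2*T)² = 4*T²)
I(P, v) = -4 (I(P, v) = 2*(-2) = -4)
y(J) = 32 + I - J (y(J) = (√(3 - 4) - 1*(-4)) - (J - 1*28) = (√(-1) + 4) - (J - 28) = (I + 4) - (-28 + J) = (4 + I) + (28 - J) = 32 + I - J)
y(21)/M(-219, -273) = (32 + I - 1*21)/((4*(-273)²)) = (32 + I - 21)/((4*74529)) = (11 + I)/298116 = (11 + I)*(1/298116) = 11/298116 + I/298116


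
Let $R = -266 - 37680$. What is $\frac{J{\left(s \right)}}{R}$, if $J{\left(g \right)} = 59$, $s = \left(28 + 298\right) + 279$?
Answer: $- \frac{59}{37946} \approx -0.0015548$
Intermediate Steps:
$s = 605$ ($s = 326 + 279 = 605$)
$R = -37946$ ($R = -266 - 37680 = -37946$)
$\frac{J{\left(s \right)}}{R} = \frac{59}{-37946} = 59 \left(- \frac{1}{37946}\right) = - \frac{59}{37946}$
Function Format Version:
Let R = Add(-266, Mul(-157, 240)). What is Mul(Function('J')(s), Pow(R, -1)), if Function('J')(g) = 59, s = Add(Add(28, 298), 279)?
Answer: Rational(-59, 37946) ≈ -0.0015548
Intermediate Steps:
s = 605 (s = Add(326, 279) = 605)
R = -37946 (R = Add(-266, -37680) = -37946)
Mul(Function('J')(s), Pow(R, -1)) = Mul(59, Pow(-37946, -1)) = Mul(59, Rational(-1, 37946)) = Rational(-59, 37946)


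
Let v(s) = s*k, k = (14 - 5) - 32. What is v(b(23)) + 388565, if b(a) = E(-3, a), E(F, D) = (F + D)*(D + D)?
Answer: 367405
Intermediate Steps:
k = -23 (k = 9 - 32 = -23)
E(F, D) = 2*D*(D + F) (E(F, D) = (D + F)*(2*D) = 2*D*(D + F))
b(a) = 2*a*(-3 + a) (b(a) = 2*a*(a - 3) = 2*a*(-3 + a))
v(s) = -23*s (v(s) = s*(-23) = -23*s)
v(b(23)) + 388565 = -46*23*(-3 + 23) + 388565 = -46*23*20 + 388565 = -23*920 + 388565 = -21160 + 388565 = 367405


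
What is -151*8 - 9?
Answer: -1217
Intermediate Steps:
-151*8 - 9 = -1208 - 9 = -1217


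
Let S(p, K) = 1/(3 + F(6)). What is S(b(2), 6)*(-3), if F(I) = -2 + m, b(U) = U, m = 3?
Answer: -¾ ≈ -0.75000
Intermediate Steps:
F(I) = 1 (F(I) = -2 + 3 = 1)
S(p, K) = ¼ (S(p, K) = 1/(3 + 1) = 1/4 = ¼)
S(b(2), 6)*(-3) = (¼)*(-3) = -¾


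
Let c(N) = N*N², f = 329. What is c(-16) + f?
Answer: -3767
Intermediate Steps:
c(N) = N³
c(-16) + f = (-16)³ + 329 = -4096 + 329 = -3767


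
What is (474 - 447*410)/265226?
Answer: -91398/132613 ≈ -0.68921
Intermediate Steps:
(474 - 447*410)/265226 = (474 - 183270)*(1/265226) = -182796*1/265226 = -91398/132613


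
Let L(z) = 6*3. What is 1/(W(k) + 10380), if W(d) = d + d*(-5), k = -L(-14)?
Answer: 1/10452 ≈ 9.5675e-5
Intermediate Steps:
L(z) = 18
k = -18 (k = -1*18 = -18)
W(d) = -4*d (W(d) = d - 5*d = -4*d)
1/(W(k) + 10380) = 1/(-4*(-18) + 10380) = 1/(72 + 10380) = 1/10452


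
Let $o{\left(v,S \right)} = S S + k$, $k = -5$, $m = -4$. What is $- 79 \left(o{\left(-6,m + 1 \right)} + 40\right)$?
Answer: $-3476$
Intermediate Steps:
$o{\left(v,S \right)} = -5 + S^{2}$ ($o{\left(v,S \right)} = S S - 5 = S^{2} - 5 = -5 + S^{2}$)
$- 79 \left(o{\left(-6,m + 1 \right)} + 40\right) = - 79 \left(\left(-5 + \left(-4 + 1\right)^{2}\right) + 40\right) = - 79 \left(\left(-5 + \left(-3\right)^{2}\right) + 40\right) = - 79 \left(\left(-5 + 9\right) + 40\right) = - 79 \left(4 + 40\right) = \left(-79\right) 44 = -3476$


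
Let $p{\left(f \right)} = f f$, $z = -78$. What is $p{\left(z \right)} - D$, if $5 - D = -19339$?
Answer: $-13260$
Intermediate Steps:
$D = 19344$ ($D = 5 - -19339 = 5 + 19339 = 19344$)
$p{\left(f \right)} = f^{2}$
$p{\left(z \right)} - D = \left(-78\right)^{2} - 19344 = 6084 - 19344 = -13260$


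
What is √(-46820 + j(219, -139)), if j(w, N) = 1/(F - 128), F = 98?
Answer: I*√42138030/30 ≈ 216.38*I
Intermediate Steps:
j(w, N) = -1/30 (j(w, N) = 1/(98 - 128) = 1/(-30) = -1/30)
√(-46820 + j(219, -139)) = √(-46820 - 1/30) = √(-1404601/30) = I*√42138030/30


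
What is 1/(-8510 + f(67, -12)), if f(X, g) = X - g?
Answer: -1/8431 ≈ -0.00011861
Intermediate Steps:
1/(-8510 + f(67, -12)) = 1/(-8510 + (67 - 1*(-12))) = 1/(-8510 + (67 + 12)) = 1/(-8510 + 79) = 1/(-8431) = -1/8431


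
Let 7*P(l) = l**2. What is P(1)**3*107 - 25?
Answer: -8468/343 ≈ -24.688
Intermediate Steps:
P(l) = l**2/7
P(1)**3*107 - 25 = ((1/7)*1**2)**3*107 - 25 = ((1/7)*1)**3*107 - 25 = (1/7)**3*107 - 25 = (1/343)*107 - 25 = 107/343 - 25 = -8468/343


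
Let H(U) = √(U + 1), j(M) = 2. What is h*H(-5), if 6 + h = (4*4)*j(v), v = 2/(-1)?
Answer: 52*I ≈ 52.0*I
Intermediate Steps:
v = -2 (v = 2*(-1) = -2)
H(U) = √(1 + U)
h = 26 (h = -6 + (4*4)*2 = -6 + 16*2 = -6 + 32 = 26)
h*H(-5) = 26*√(1 - 5) = 26*√(-4) = 26*(2*I) = 52*I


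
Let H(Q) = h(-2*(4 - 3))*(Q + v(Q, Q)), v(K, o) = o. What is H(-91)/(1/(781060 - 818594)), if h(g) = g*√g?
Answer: -13662376*I*√2 ≈ -1.9322e+7*I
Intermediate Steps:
h(g) = g^(3/2)
H(Q) = -4*I*Q*√2 (H(Q) = (-2*(4 - 3))^(3/2)*(Q + Q) = (-2*1)^(3/2)*(2*Q) = (-2)^(3/2)*(2*Q) = (-2*I*√2)*(2*Q) = -4*I*Q*√2)
H(-91)/(1/(781060 - 818594)) = (-4*I*(-91)*√2)/(1/(781060 - 818594)) = (364*I*√2)/(1/(-37534)) = (364*I*√2)/(-1/37534) = (364*I*√2)*(-37534) = -13662376*I*√2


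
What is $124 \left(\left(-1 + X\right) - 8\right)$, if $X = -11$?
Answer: $-2480$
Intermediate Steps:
$124 \left(\left(-1 + X\right) - 8\right) = 124 \left(\left(-1 - 11\right) - 8\right) = 124 \left(-12 - 8\right) = 124 \left(-20\right) = -2480$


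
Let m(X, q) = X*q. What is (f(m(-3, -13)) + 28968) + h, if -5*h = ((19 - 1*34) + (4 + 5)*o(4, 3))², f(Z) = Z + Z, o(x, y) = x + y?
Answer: 142926/5 ≈ 28585.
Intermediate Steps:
f(Z) = 2*Z
h = -2304/5 (h = -((19 - 1*34) + (4 + 5)*(4 + 3))²/5 = -((19 - 34) + 9*7)²/5 = -(-15 + 63)²/5 = -⅕*48² = -⅕*2304 = -2304/5 ≈ -460.80)
(f(m(-3, -13)) + 28968) + h = (2*(-3*(-13)) + 28968) - 2304/5 = (2*39 + 28968) - 2304/5 = (78 + 28968) - 2304/5 = 29046 - 2304/5 = 142926/5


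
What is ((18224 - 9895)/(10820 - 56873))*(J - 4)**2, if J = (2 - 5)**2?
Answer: -208225/46053 ≈ -4.5214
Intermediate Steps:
J = 9 (J = (-3)**2 = 9)
((18224 - 9895)/(10820 - 56873))*(J - 4)**2 = ((18224 - 9895)/(10820 - 56873))*(9 - 4)**2 = (8329/(-46053))*5**2 = (8329*(-1/46053))*25 = -8329/46053*25 = -208225/46053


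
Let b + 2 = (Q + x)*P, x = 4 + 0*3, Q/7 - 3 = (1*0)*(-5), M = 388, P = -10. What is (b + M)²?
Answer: 18496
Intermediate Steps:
Q = 21 (Q = 21 + 7*((1*0)*(-5)) = 21 + 7*(0*(-5)) = 21 + 7*0 = 21 + 0 = 21)
x = 4 (x = 4 + 0 = 4)
b = -252 (b = -2 + (21 + 4)*(-10) = -2 + 25*(-10) = -2 - 250 = -252)
(b + M)² = (-252 + 388)² = 136² = 18496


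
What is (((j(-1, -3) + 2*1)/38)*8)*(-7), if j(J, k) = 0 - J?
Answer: -84/19 ≈ -4.4211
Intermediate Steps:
j(J, k) = -J
(((j(-1, -3) + 2*1)/38)*8)*(-7) = (((-1*(-1) + 2*1)/38)*8)*(-7) = (((1 + 2)*(1/38))*8)*(-7) = ((3*(1/38))*8)*(-7) = ((3/38)*8)*(-7) = (12/19)*(-7) = -84/19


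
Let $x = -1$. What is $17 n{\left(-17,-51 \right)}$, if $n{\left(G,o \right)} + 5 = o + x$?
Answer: $-969$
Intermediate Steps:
$n{\left(G,o \right)} = -6 + o$ ($n{\left(G,o \right)} = -5 + \left(o - 1\right) = -5 + \left(-1 + o\right) = -6 + o$)
$17 n{\left(-17,-51 \right)} = 17 \left(-6 - 51\right) = 17 \left(-57\right) = -969$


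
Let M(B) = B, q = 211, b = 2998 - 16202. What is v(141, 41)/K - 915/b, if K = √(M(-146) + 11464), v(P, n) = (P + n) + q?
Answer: 915/13204 + 393*√11318/11318 ≈ 3.7634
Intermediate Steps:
b = -13204
v(P, n) = 211 + P + n (v(P, n) = (P + n) + 211 = 211 + P + n)
K = √11318 (K = √(-146 + 11464) = √11318 ≈ 106.39)
v(141, 41)/K - 915/b = (211 + 141 + 41)/(√11318) - 915/(-13204) = 393*(√11318/11318) - 915*(-1/13204) = 393*√11318/11318 + 915/13204 = 915/13204 + 393*√11318/11318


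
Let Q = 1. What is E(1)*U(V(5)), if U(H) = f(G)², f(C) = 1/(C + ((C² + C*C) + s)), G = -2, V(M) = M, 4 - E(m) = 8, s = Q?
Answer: -4/49 ≈ -0.081633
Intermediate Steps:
s = 1
E(m) = -4 (E(m) = 4 - 1*8 = 4 - 8 = -4)
f(C) = 1/(1 + C + 2*C²) (f(C) = 1/(C + ((C² + C*C) + 1)) = 1/(C + ((C² + C²) + 1)) = 1/(C + (2*C² + 1)) = 1/(C + (1 + 2*C²)) = 1/(1 + C + 2*C²))
U(H) = 1/49 (U(H) = (1/(1 - 2 + 2*(-2)²))² = (1/(1 - 2 + 2*4))² = (1/(1 - 2 + 8))² = (1/7)² = (⅐)² = 1/49)
E(1)*U(V(5)) = -4*1/49 = -4/49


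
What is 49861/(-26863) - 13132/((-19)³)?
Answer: 10768317/184253317 ≈ 0.058443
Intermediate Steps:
49861/(-26863) - 13132/((-19)³) = 49861*(-1/26863) - 13132/(-6859) = -49861/26863 - 13132*(-1/6859) = -49861/26863 + 13132/6859 = 10768317/184253317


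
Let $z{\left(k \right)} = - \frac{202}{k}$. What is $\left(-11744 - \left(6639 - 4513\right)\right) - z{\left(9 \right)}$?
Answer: $- \frac{124628}{9} \approx -13848.0$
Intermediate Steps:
$\left(-11744 - \left(6639 - 4513\right)\right) - z{\left(9 \right)} = \left(-11744 - \left(6639 - 4513\right)\right) - - \frac{202}{9} = \left(-11744 - \left(6639 - 4513\right)\right) - \left(-202\right) \frac{1}{9} = \left(-11744 - 2126\right) - - \frac{202}{9} = \left(-11744 - 2126\right) + \frac{202}{9} = -13870 + \frac{202}{9} = - \frac{124628}{9}$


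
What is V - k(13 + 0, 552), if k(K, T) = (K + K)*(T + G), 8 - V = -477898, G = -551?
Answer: 477880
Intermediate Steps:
V = 477906 (V = 8 - 1*(-477898) = 8 + 477898 = 477906)
k(K, T) = 2*K*(-551 + T) (k(K, T) = (K + K)*(T - 551) = (2*K)*(-551 + T) = 2*K*(-551 + T))
V - k(13 + 0, 552) = 477906 - 2*(13 + 0)*(-551 + 552) = 477906 - 2*13 = 477906 - 1*26 = 477906 - 26 = 477880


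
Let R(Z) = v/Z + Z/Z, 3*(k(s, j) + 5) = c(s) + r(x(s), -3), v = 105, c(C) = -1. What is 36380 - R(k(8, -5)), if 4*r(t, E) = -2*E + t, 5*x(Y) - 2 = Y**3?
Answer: 290807/8 ≈ 36351.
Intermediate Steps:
x(Y) = 2/5 + Y**3/5
r(t, E) = -E/2 + t/4 (r(t, E) = (-2*E + t)/4 = (t - 2*E)/4 = -E/2 + t/4)
k(s, j) = -24/5 + s**3/60 (k(s, j) = -5 + (-1 + (-1/2*(-3) + (2/5 + s**3/5)/4))/3 = -5 + (-1 + (3/2 + (1/10 + s**3/20)))/3 = -5 + (-1 + (8/5 + s**3/20))/3 = -5 + (3/5 + s**3/20)/3 = -5 + (1/5 + s**3/60) = -24/5 + s**3/60)
R(Z) = 1 + 105/Z (R(Z) = 105/Z + Z/Z = 105/Z + 1 = 1 + 105/Z)
36380 - R(k(8, -5)) = 36380 - (105 + (-24/5 + (1/60)*8**3))/(-24/5 + (1/60)*8**3) = 36380 - (105 + (-24/5 + (1/60)*512))/(-24/5 + (1/60)*512) = 36380 - (105 + (-24/5 + 128/15))/(-24/5 + 128/15) = 36380 - (105 + 56/15)/56/15 = 36380 - 15*1631/(56*15) = 36380 - 1*233/8 = 36380 - 233/8 = 290807/8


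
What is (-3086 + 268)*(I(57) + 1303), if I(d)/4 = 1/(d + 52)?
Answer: -400243358/109 ≈ -3.6720e+6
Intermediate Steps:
I(d) = 4/(52 + d) (I(d) = 4/(d + 52) = 4/(52 + d))
(-3086 + 268)*(I(57) + 1303) = (-3086 + 268)*(4/(52 + 57) + 1303) = -2818*(4/109 + 1303) = -2818*142031/109 = -400243358/109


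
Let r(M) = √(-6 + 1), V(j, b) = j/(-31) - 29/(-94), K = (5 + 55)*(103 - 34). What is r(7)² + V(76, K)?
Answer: -20815/2914 ≈ -7.1431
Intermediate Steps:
K = 4140 (K = 60*69 = 4140)
V(j, b) = 29/94 - j/31 (V(j, b) = j*(-1/31) - 29*(-1/94) = -j/31 + 29/94 = 29/94 - j/31)
r(M) = I*√5 (r(M) = √(-5) = I*√5)
r(7)² + V(76, K) = (I*√5)² + (29/94 - 1/31*76) = -5 + (29/94 - 76/31) = -5 - 6245/2914 = -20815/2914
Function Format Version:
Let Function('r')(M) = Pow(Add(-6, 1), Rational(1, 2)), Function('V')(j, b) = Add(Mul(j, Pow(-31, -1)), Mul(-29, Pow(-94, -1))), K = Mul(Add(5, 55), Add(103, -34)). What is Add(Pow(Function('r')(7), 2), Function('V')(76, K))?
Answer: Rational(-20815, 2914) ≈ -7.1431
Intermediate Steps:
K = 4140 (K = Mul(60, 69) = 4140)
Function('V')(j, b) = Add(Rational(29, 94), Mul(Rational(-1, 31), j)) (Function('V')(j, b) = Add(Mul(j, Rational(-1, 31)), Mul(-29, Rational(-1, 94))) = Add(Mul(Rational(-1, 31), j), Rational(29, 94)) = Add(Rational(29, 94), Mul(Rational(-1, 31), j)))
Function('r')(M) = Mul(I, Pow(5, Rational(1, 2))) (Function('r')(M) = Pow(-5, Rational(1, 2)) = Mul(I, Pow(5, Rational(1, 2))))
Add(Pow(Function('r')(7), 2), Function('V')(76, K)) = Add(Pow(Mul(I, Pow(5, Rational(1, 2))), 2), Add(Rational(29, 94), Mul(Rational(-1, 31), 76))) = Add(-5, Add(Rational(29, 94), Rational(-76, 31))) = Add(-5, Rational(-6245, 2914)) = Rational(-20815, 2914)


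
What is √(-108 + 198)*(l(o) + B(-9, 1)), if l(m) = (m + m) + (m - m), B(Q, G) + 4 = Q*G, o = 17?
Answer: 63*√10 ≈ 199.22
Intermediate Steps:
B(Q, G) = -4 + G*Q (B(Q, G) = -4 + Q*G = -4 + G*Q)
l(m) = 2*m (l(m) = 2*m + 0 = 2*m)
√(-108 + 198)*(l(o) + B(-9, 1)) = √(-108 + 198)*(2*17 + (-4 + 1*(-9))) = √90*(34 + (-4 - 9)) = (3*√10)*(34 - 13) = (3*√10)*21 = 63*√10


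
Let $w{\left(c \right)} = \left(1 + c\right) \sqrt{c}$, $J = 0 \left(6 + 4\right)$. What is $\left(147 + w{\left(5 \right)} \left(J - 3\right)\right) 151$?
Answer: $22197 - 2718 \sqrt{5} \approx 16119.0$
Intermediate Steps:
$J = 0$ ($J = 0 \cdot 10 = 0$)
$w{\left(c \right)} = \sqrt{c} \left(1 + c\right)$
$\left(147 + w{\left(5 \right)} \left(J - 3\right)\right) 151 = \left(147 + \sqrt{5} \left(1 + 5\right) \left(0 - 3\right)\right) 151 = \left(147 + \sqrt{5} \cdot 6 \left(-3\right)\right) 151 = \left(147 + 6 \sqrt{5} \left(-3\right)\right) 151 = \left(147 - 18 \sqrt{5}\right) 151 = 22197 - 2718 \sqrt{5}$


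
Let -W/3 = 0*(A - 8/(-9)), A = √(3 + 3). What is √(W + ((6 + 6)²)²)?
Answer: 144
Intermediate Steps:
A = √6 ≈ 2.4495
W = 0 (W = -0*(√6 - 8/(-9)) = -0*(√6 - 8*(-⅑)) = -0*(√6 + 8/9) = -0*(8/9 + √6) = -3*0 = 0)
√(W + ((6 + 6)²)²) = √(0 + ((6 + 6)²)²) = √(0 + (12²)²) = √(0 + 144²) = √(0 + 20736) = √20736 = 144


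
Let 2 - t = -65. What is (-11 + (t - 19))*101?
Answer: 3737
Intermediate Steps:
t = 67 (t = 2 - 1*(-65) = 2 + 65 = 67)
(-11 + (t - 19))*101 = (-11 + (67 - 19))*101 = (-11 + 48)*101 = 37*101 = 3737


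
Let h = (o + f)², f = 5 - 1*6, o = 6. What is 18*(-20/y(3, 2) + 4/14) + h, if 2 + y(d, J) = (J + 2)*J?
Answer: -209/7 ≈ -29.857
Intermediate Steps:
f = -1 (f = 5 - 6 = -1)
y(d, J) = -2 + J*(2 + J) (y(d, J) = -2 + (J + 2)*J = -2 + (2 + J)*J = -2 + J*(2 + J))
h = 25 (h = (6 - 1)² = 5² = 25)
18*(-20/y(3, 2) + 4/14) + h = 18*(-20/(-2 + 2² + 2*2) + 4/14) + 25 = 18*(-20/(-2 + 4 + 4) + 4*(1/14)) + 25 = 18*(-20/6 + 2/7) + 25 = 18*(-20*⅙ + 2/7) + 25 = 18*(-10/3 + 2/7) + 25 = 18*(-64/21) + 25 = -384/7 + 25 = -209/7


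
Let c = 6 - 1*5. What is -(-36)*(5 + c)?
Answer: 216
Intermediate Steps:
c = 1 (c = 6 - 5 = 1)
-(-36)*(5 + c) = -(-36)*(5 + 1) = -(-36)*6 = -9*(-24) = 216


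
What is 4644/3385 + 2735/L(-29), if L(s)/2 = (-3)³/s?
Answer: 268732051/182790 ≈ 1470.2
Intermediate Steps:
L(s) = -54/s (L(s) = 2*((-3)³/s) = 2*(-27/s) = -54/s)
4644/3385 + 2735/L(-29) = 4644/3385 + 2735/((-54/(-29))) = 4644*(1/3385) + 2735/((-54*(-1/29))) = 4644/3385 + 2735/(54/29) = 4644/3385 + 2735*(29/54) = 4644/3385 + 79315/54 = 268732051/182790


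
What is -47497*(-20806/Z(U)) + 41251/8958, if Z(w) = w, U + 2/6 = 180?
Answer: 26557515902957/4828362 ≈ 5.5003e+6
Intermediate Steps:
U = 539/3 (U = -⅓ + 180 = 539/3 ≈ 179.67)
-47497*(-20806/Z(U)) + 41251/8958 = -47497/((539/3)/(-20806)) + 41251/8958 = -47497/((539/3)*(-1/20806)) + 41251*(1/8958) = -47497/(-539/62418) + 41251/8958 = -47497*(-62418/539) + 41251/8958 = 2964667746/539 + 41251/8958 = 26557515902957/4828362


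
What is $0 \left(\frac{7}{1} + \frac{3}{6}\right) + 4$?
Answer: $4$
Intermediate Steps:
$0 \left(\frac{7}{1} + \frac{3}{6}\right) + 4 = 0 \left(7 \cdot 1 + 3 \cdot \frac{1}{6}\right) + 4 = 0 \left(7 + \frac{1}{2}\right) + 4 = 0 \cdot \frac{15}{2} + 4 = 0 + 4 = 4$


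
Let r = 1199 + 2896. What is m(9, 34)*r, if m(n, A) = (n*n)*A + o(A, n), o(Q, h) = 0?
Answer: 11277630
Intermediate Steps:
m(n, A) = A*n² (m(n, A) = (n*n)*A + 0 = n²*A + 0 = A*n² + 0 = A*n²)
r = 4095
m(9, 34)*r = (34*9²)*4095 = (34*81)*4095 = 2754*4095 = 11277630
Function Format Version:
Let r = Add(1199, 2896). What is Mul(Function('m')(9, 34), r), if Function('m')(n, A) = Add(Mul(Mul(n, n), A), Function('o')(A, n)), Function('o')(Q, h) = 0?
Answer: 11277630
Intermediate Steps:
Function('m')(n, A) = Mul(A, Pow(n, 2)) (Function('m')(n, A) = Add(Mul(Mul(n, n), A), 0) = Add(Mul(Pow(n, 2), A), 0) = Add(Mul(A, Pow(n, 2)), 0) = Mul(A, Pow(n, 2)))
r = 4095
Mul(Function('m')(9, 34), r) = Mul(Mul(34, Pow(9, 2)), 4095) = Mul(Mul(34, 81), 4095) = Mul(2754, 4095) = 11277630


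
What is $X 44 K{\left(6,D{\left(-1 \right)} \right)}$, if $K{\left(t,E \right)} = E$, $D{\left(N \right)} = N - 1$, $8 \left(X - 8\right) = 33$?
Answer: $-1067$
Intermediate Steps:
$X = \frac{97}{8}$ ($X = 8 + \frac{1}{8} \cdot 33 = 8 + \frac{33}{8} = \frac{97}{8} \approx 12.125$)
$D{\left(N \right)} = -1 + N$ ($D{\left(N \right)} = N - 1 = -1 + N$)
$X 44 K{\left(6,D{\left(-1 \right)} \right)} = \frac{97}{8} \cdot 44 \left(-1 - 1\right) = \frac{1067}{2} \left(-2\right) = -1067$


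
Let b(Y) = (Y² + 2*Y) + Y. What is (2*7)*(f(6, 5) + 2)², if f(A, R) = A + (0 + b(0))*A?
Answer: 896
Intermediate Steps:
b(Y) = Y² + 3*Y
f(A, R) = A (f(A, R) = A + (0 + 0*(3 + 0))*A = A + (0 + 0*3)*A = A + (0 + 0)*A = A + 0*A = A + 0 = A)
(2*7)*(f(6, 5) + 2)² = (2*7)*(6 + 2)² = 14*8² = 14*64 = 896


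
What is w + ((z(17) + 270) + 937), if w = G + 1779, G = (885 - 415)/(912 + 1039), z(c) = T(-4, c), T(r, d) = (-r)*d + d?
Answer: 5991991/1951 ≈ 3071.2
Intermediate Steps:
T(r, d) = d - d*r (T(r, d) = -d*r + d = d - d*r)
z(c) = 5*c (z(c) = c*(1 - 1*(-4)) = c*(1 + 4) = c*5 = 5*c)
G = 470/1951 ≈ 0.24090
w = 3471299/1951 (w = 470/1951 + 1779 = 3471299/1951 ≈ 1779.2)
w + ((z(17) + 270) + 937) = 3471299/1951 + ((5*17 + 270) + 937) = 3471299/1951 + ((85 + 270) + 937) = 3471299/1951 + (355 + 937) = 3471299/1951 + 1292 = 5991991/1951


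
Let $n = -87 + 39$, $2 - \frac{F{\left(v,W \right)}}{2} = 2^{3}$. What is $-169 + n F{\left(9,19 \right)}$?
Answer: $407$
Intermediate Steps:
$F{\left(v,W \right)} = -12$ ($F{\left(v,W \right)} = 4 - 2 \cdot 2^{3} = 4 - 16 = -12$)
$n = -48$
$-169 + n F{\left(9,19 \right)} = -169 - -576 = -169 + 576 = 407$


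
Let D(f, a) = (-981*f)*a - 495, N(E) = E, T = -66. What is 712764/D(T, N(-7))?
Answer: -79196/50413 ≈ -1.5709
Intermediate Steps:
D(f, a) = -495 - 981*a*f (D(f, a) = -981*a*f - 495 = -495 - 981*a*f)
712764/D(T, N(-7)) = 712764/(-495 - 981*(-7)*(-66)) = 712764/(-495 - 453222) = 712764/(-453717) = 712764*(-1/453717) = -79196/50413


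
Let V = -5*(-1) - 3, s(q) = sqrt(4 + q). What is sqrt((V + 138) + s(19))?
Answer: sqrt(140 + sqrt(23)) ≈ 12.033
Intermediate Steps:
V = 2 (V = 5 - 3 = 2)
sqrt((V + 138) + s(19)) = sqrt((2 + 138) + sqrt(4 + 19)) = sqrt(140 + sqrt(23))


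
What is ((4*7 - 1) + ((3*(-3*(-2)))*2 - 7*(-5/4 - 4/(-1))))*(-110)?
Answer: -9625/2 ≈ -4812.5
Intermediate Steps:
((4*7 - 1) + ((3*(-3*(-2)))*2 - 7*(-5/4 - 4/(-1))))*(-110) = ((28 - 1) + ((3*6)*2 - 7*(-5*1/4 - 4*(-1))))*(-110) = (27 + (18*2 - 7*(-5/4 + 4)))*(-110) = (27 + (36 - 7*11/4))*(-110) = (27 + (36 - 77/4))*(-110) = (27 + 67/4)*(-110) = (175/4)*(-110) = -9625/2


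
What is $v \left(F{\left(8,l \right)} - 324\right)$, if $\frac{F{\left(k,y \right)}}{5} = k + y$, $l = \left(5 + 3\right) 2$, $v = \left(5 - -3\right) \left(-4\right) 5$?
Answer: $32640$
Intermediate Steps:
$v = -160$ ($v = \left(5 + 3\right) \left(-4\right) 5 = 8 \left(-4\right) 5 = \left(-32\right) 5 = -160$)
$l = 16$ ($l = 8 \cdot 2 = 16$)
$F{\left(k,y \right)} = 5 k + 5 y$ ($F{\left(k,y \right)} = 5 \left(k + y\right) = 5 k + 5 y$)
$v \left(F{\left(8,l \right)} - 324\right) = - 160 \left(\left(5 \cdot 8 + 5 \cdot 16\right) - 324\right) = - 160 \left(\left(40 + 80\right) - 324\right) = - 160 \left(120 - 324\right) = \left(-160\right) \left(-204\right) = 32640$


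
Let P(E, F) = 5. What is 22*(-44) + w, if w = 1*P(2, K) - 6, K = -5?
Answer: -969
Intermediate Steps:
w = -1 (w = 1*5 - 6 = 5 - 6 = -1)
22*(-44) + w = 22*(-44) - 1 = -968 - 1 = -969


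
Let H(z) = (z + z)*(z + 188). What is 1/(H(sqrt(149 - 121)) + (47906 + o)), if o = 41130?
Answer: 22273/1983356484 - 47*sqrt(7)/495839121 ≈ 1.0979e-5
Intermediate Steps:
H(z) = 2*z*(188 + z) (H(z) = (2*z)*(188 + z) = 2*z*(188 + z))
1/(H(sqrt(149 - 121)) + (47906 + o)) = 1/(2*sqrt(149 - 121)*(188 + sqrt(149 - 121)) + (47906 + 41130)) = 1/(2*sqrt(28)*(188 + sqrt(28)) + 89036) = 1/(2*(2*sqrt(7))*(188 + 2*sqrt(7)) + 89036) = 1/(4*sqrt(7)*(188 + 2*sqrt(7)) + 89036) = 1/(89036 + 4*sqrt(7)*(188 + 2*sqrt(7)))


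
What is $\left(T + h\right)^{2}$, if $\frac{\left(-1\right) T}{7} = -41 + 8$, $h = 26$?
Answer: $66049$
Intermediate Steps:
$T = 231$ ($T = - 7 \left(-41 + 8\right) = \left(-7\right) \left(-33\right) = 231$)
$\left(T + h\right)^{2} = \left(231 + 26\right)^{2} = 257^{2} = 66049$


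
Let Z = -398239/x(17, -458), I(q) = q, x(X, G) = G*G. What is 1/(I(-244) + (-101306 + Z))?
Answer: -209764/21301932439 ≈ -9.8472e-6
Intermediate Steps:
x(X, G) = G²
Z = -398239/209764 (Z = -398239/((-458)²) = -398239/209764 ≈ -1.8985)
1/(I(-244) + (-101306 + Z)) = 1/(-244 + (-101306 - 398239/209764)) = 1/(-244 - 21250750023/209764) = 1/(-21301932439/209764) = -209764/21301932439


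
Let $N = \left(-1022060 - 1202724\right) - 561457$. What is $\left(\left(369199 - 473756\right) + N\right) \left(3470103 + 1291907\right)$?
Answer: $-13766008983980$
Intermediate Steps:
$N = -2786241$ ($N = -2224784 - 561457 = -2786241$)
$\left(\left(369199 - 473756\right) + N\right) \left(3470103 + 1291907\right) = \left(\left(369199 - 473756\right) - 2786241\right) \left(3470103 + 1291907\right) = \left(-104557 - 2786241\right) 4762010 = \left(-2890798\right) 4762010 = -13766008983980$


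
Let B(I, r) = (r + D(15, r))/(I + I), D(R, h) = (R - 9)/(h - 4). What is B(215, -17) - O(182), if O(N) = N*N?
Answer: -99703361/3010 ≈ -33124.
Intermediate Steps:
D(R, h) = (-9 + R)/(-4 + h)
B(I, r) = (r + 6/(-4 + r))/(2*I) (B(I, r) = (r + (-9 + 15)/(-4 + r))/(I + I) = (r + 6/(-4 + r))/((2*I)) = (r + 6/(-4 + r))*(1/(2*I)) = (r + 6/(-4 + r))/(2*I))
O(N) = N**2
B(215, -17) - O(182) = (1/2)*(6 - 17*(-4 - 17))/(215*(-4 - 17)) - 1*182**2 = (1/2)*(1/215)*(6 - 17*(-21))/(-21) - 1*33124 = (1/2)*(1/215)*(-1/21)*(6 + 357) - 33124 = (1/2)*(1/215)*(-1/21)*363 - 33124 = -121/3010 - 33124 = -99703361/3010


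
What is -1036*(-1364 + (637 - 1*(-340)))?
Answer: 400932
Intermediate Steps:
-1036*(-1364 + (637 - 1*(-340))) = -1036*(-1364 + (637 + 340)) = -1036*(-1364 + 977) = -1036*(-387) = 400932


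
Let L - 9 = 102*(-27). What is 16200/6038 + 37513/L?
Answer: -91017247/8287155 ≈ -10.983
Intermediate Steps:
L = -2745 (L = 9 + 102*(-27) = 9 - 2754 = -2745)
16200/6038 + 37513/L = 16200/6038 + 37513/(-2745) = 16200*(1/6038) + 37513*(-1/2745) = 8100/3019 - 37513/2745 = -91017247/8287155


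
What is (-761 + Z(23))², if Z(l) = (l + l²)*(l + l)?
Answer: 606686161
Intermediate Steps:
Z(l) = 2*l*(l + l²) (Z(l) = (l + l²)*(2*l) = 2*l*(l + l²))
(-761 + Z(23))² = (-761 + 2*23²*(1 + 23))² = (-761 + 2*529*24)² = (-761 + 25392)² = 24631² = 606686161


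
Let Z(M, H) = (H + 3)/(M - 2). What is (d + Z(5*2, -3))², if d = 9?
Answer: 81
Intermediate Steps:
Z(M, H) = (3 + H)/(-2 + M)
(d + Z(5*2, -3))² = (9 + (3 - 3)/(-2 + 5*2))² = (9 + 0/(-2 + 10))² = (9 + 0/8)² = (9 + (⅛)*0)² = (9 + 0)² = 9² = 81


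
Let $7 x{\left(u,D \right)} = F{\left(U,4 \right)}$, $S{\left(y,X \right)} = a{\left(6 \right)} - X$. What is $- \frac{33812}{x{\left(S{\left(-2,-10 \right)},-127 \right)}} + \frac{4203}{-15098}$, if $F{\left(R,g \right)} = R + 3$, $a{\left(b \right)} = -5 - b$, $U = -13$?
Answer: $\frac{1786706501}{75490} \approx 23668.0$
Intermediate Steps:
$F{\left(R,g \right)} = 3 + R$
$S{\left(y,X \right)} = -11 - X$ ($S{\left(y,X \right)} = \left(-5 - 6\right) - X = -11 - X$)
$x{\left(u,D \right)} = - \frac{10}{7}$ ($x{\left(u,D \right)} = \frac{3 - 13}{7} = \frac{1}{7} \left(-10\right) = - \frac{10}{7}$)
$- \frac{33812}{x{\left(S{\left(-2,-10 \right)},-127 \right)}} + \frac{4203}{-15098} = - \frac{33812}{- \frac{10}{7}} + \frac{4203}{-15098} = \left(-33812\right) \left(- \frac{7}{10}\right) + 4203 \left(- \frac{1}{15098}\right) = \frac{118342}{5} - \frac{4203}{15098} = \frac{1786706501}{75490}$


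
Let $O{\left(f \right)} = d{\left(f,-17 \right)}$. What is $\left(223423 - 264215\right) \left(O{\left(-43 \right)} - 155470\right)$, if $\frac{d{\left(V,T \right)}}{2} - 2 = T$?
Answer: $6343156000$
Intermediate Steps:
$d{\left(V,T \right)} = 4 + 2 T$
$O{\left(f \right)} = -30$ ($O{\left(f \right)} = 4 + 2 \left(-17\right) = 4 - 34 = -30$)
$\left(223423 - 264215\right) \left(O{\left(-43 \right)} - 155470\right) = \left(223423 - 264215\right) \left(-30 - 155470\right) = \left(-40792\right) \left(-155500\right) = 6343156000$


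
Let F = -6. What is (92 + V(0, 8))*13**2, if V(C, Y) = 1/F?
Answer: 93119/6 ≈ 15520.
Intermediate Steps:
V(C, Y) = -1/6 (V(C, Y) = 1/(-6) = -1/6)
(92 + V(0, 8))*13**2 = (92 - 1/6)*13**2 = (551/6)*169 = 93119/6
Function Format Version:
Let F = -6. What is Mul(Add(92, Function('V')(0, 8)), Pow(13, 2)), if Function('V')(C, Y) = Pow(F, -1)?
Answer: Rational(93119, 6) ≈ 15520.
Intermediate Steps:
Function('V')(C, Y) = Rational(-1, 6) (Function('V')(C, Y) = Pow(-6, -1) = Rational(-1, 6))
Mul(Add(92, Function('V')(0, 8)), Pow(13, 2)) = Mul(Add(92, Rational(-1, 6)), Pow(13, 2)) = Mul(Rational(551, 6), 169) = Rational(93119, 6)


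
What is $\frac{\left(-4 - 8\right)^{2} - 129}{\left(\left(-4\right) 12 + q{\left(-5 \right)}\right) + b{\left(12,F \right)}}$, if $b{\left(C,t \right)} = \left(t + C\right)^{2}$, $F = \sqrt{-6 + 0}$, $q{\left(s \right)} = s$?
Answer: $\frac{1275}{10681} - \frac{360 i \sqrt{6}}{10681} \approx 0.11937 - 0.082559 i$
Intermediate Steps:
$F = i \sqrt{6}$ ($F = \sqrt{-6} = i \sqrt{6} \approx 2.4495 i$)
$b{\left(C,t \right)} = \left(C + t\right)^{2}$
$\frac{\left(-4 - 8\right)^{2} - 129}{\left(\left(-4\right) 12 + q{\left(-5 \right)}\right) + b{\left(12,F \right)}} = \frac{\left(-4 - 8\right)^{2} - 129}{\left(\left(-4\right) 12 - 5\right) + \left(12 + i \sqrt{6}\right)^{2}} = \frac{\left(-12\right)^{2} - 129}{\left(-48 - 5\right) + \left(12 + i \sqrt{6}\right)^{2}} = \frac{144 - 129}{-53 + \left(12 + i \sqrt{6}\right)^{2}} = \frac{15}{-53 + \left(12 + i \sqrt{6}\right)^{2}}$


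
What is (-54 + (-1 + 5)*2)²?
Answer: 2116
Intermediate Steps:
(-54 + (-1 + 5)*2)² = (-54 + 4*2)² = (-54 + 8)² = (-46)² = 2116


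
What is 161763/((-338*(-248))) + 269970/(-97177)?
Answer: -6910322229/8145764848 ≈ -0.84833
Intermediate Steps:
161763/((-338*(-248))) + 269970/(-97177) = 161763/83824 + 269970*(-1/97177) = 161763*(1/83824) - 269970/97177 = 161763/83824 - 269970/97177 = -6910322229/8145764848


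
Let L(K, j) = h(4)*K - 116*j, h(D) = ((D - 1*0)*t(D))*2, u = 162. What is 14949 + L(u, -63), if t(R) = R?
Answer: 27441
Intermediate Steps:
h(D) = 2*D² (h(D) = ((D - 1*0)*D)*2 = ((D + 0)*D)*2 = (D*D)*2 = D²*2 = 2*D²)
L(K, j) = -116*j + 32*K (L(K, j) = (2*4²)*K - 116*j = (2*16)*K - 116*j = 32*K - 116*j = -116*j + 32*K)
14949 + L(u, -63) = 14949 + (-116*(-63) + 32*162) = 14949 + (7308 + 5184) = 14949 + 12492 = 27441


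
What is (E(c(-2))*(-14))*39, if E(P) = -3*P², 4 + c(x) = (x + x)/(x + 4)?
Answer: 58968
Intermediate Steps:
c(x) = -4 + 2*x/(4 + x) (c(x) = -4 + (x + x)/(x + 4) = -4 + (2*x)/(4 + x) = -4 + 2*x/(4 + x))
(E(c(-2))*(-14))*39 = (-3*4*(-8 - 1*(-2))²/(4 - 2)²*(-14))*39 = (-3*(-8 + 2)²*(-14))*39 = (-3*(2*(½)*(-6))²*(-14))*39 = (-3*(-6)²*(-14))*39 = (-3*36*(-14))*39 = -108*(-14)*39 = 1512*39 = 58968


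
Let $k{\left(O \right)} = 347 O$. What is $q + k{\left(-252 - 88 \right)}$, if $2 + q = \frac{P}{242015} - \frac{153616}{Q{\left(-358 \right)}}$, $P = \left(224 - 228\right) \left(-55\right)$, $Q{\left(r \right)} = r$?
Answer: $- \frac{1018494466034}{8664137} \approx -1.1755 \cdot 10^{5}$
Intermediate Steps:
$P = 220$ ($P = \left(-4\right) \left(-55\right) = 220$)
$q = \frac{3700417226}{8664137}$ ($q = -2 + \left(\frac{220}{242015} - \frac{153616}{-358}\right) = -2 + \left(220 \cdot \frac{1}{242015} - - \frac{76808}{179}\right) = -2 + \left(\frac{44}{48403} + \frac{76808}{179}\right) = -2 + \frac{3717745500}{8664137} = \frac{3700417226}{8664137} \approx 427.1$)
$q + k{\left(-252 - 88 \right)} = \frac{3700417226}{8664137} + 347 \left(-252 - 88\right) = \frac{3700417226}{8664137} + 347 \left(-340\right) = \frac{3700417226}{8664137} - 117980 = - \frac{1018494466034}{8664137}$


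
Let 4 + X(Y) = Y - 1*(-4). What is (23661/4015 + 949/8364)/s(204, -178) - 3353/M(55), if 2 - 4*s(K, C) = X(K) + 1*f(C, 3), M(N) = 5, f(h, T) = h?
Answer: -2460364969/3663432 ≈ -671.60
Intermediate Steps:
X(Y) = Y (X(Y) = -4 + (Y - 1*(-4)) = -4 + (Y + 4) = -4 + (4 + Y) = Y)
s(K, C) = 1/2 - C/4 - K/4 (s(K, C) = 1/2 - (K + 1*C)/4 = 1/2 - (K + C)/4 = 1/2 - (C + K)/4 = 1/2 + (-C/4 - K/4) = 1/2 - C/4 - K/4)
(23661/4015 + 949/8364)/s(204, -178) - 3353/M(55) = (23661/4015 + 949/8364)/(1/2 - 1/4*(-178) - 1/4*204) - 3353/5 = (23661*(1/4015) + 949*(1/8364))/(1/2 + 89/2 - 51) - 3353*1/5 = (2151/365 + 949/8364)/(-6) - 3353/5 = (18337349/3052860)*(-1/6) - 3353/5 = -18337349/18317160 - 3353/5 = -2460364969/3663432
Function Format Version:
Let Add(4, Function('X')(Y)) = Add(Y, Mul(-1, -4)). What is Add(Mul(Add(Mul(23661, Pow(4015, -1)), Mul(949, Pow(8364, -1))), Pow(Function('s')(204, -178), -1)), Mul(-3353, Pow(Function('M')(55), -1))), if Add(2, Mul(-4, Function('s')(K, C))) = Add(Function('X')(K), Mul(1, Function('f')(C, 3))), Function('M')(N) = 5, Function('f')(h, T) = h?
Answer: Rational(-2460364969, 3663432) ≈ -671.60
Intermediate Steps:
Function('X')(Y) = Y (Function('X')(Y) = Add(-4, Add(Y, Mul(-1, -4))) = Add(-4, Add(Y, 4)) = Add(-4, Add(4, Y)) = Y)
Function('s')(K, C) = Add(Rational(1, 2), Mul(Rational(-1, 4), C), Mul(Rational(-1, 4), K)) (Function('s')(K, C) = Add(Rational(1, 2), Mul(Rational(-1, 4), Add(K, Mul(1, C)))) = Add(Rational(1, 2), Mul(Rational(-1, 4), Add(K, C))) = Add(Rational(1, 2), Mul(Rational(-1, 4), Add(C, K))) = Add(Rational(1, 2), Add(Mul(Rational(-1, 4), C), Mul(Rational(-1, 4), K))) = Add(Rational(1, 2), Mul(Rational(-1, 4), C), Mul(Rational(-1, 4), K)))
Add(Mul(Add(Mul(23661, Pow(4015, -1)), Mul(949, Pow(8364, -1))), Pow(Function('s')(204, -178), -1)), Mul(-3353, Pow(Function('M')(55), -1))) = Add(Mul(Add(Mul(23661, Pow(4015, -1)), Mul(949, Pow(8364, -1))), Pow(Add(Rational(1, 2), Mul(Rational(-1, 4), -178), Mul(Rational(-1, 4), 204)), -1)), Mul(-3353, Pow(5, -1))) = Add(Mul(Add(Mul(23661, Rational(1, 4015)), Mul(949, Rational(1, 8364))), Pow(Add(Rational(1, 2), Rational(89, 2), -51), -1)), Mul(-3353, Rational(1, 5))) = Add(Mul(Add(Rational(2151, 365), Rational(949, 8364)), Pow(-6, -1)), Rational(-3353, 5)) = Add(Mul(Rational(18337349, 3052860), Rational(-1, 6)), Rational(-3353, 5)) = Add(Rational(-18337349, 18317160), Rational(-3353, 5)) = Rational(-2460364969, 3663432)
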